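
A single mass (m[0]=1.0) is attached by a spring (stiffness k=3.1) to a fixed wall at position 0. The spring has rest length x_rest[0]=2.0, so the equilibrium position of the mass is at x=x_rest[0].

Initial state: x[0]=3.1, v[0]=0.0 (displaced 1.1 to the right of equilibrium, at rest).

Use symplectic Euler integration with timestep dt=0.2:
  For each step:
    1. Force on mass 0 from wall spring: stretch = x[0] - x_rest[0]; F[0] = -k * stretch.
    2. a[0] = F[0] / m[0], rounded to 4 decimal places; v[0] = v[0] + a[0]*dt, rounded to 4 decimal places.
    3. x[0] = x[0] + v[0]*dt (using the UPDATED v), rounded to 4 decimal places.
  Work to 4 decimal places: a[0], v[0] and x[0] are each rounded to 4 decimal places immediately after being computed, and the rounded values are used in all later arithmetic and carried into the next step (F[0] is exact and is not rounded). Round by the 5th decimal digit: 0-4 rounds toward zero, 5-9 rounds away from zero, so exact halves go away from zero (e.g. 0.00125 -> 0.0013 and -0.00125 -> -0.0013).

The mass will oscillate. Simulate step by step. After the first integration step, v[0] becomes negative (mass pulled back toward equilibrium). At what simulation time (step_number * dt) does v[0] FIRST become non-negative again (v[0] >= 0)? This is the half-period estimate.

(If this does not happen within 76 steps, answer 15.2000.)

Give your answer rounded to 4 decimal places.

Answer: 1.8000

Derivation:
Step 0: x=[3.1000] v=[0.0000]
Step 1: x=[2.9636] v=[-0.6820]
Step 2: x=[2.7077] v=[-1.2794]
Step 3: x=[2.3641] v=[-1.7182]
Step 4: x=[1.9753] v=[-1.9439]
Step 5: x=[1.5896] v=[-1.9286]
Step 6: x=[1.2548] v=[-1.6742]
Step 7: x=[1.0124] v=[-1.2122]
Step 8: x=[0.8924] v=[-0.5999]
Step 9: x=[0.9098] v=[0.0868]
First v>=0 after going negative at step 9, time=1.8000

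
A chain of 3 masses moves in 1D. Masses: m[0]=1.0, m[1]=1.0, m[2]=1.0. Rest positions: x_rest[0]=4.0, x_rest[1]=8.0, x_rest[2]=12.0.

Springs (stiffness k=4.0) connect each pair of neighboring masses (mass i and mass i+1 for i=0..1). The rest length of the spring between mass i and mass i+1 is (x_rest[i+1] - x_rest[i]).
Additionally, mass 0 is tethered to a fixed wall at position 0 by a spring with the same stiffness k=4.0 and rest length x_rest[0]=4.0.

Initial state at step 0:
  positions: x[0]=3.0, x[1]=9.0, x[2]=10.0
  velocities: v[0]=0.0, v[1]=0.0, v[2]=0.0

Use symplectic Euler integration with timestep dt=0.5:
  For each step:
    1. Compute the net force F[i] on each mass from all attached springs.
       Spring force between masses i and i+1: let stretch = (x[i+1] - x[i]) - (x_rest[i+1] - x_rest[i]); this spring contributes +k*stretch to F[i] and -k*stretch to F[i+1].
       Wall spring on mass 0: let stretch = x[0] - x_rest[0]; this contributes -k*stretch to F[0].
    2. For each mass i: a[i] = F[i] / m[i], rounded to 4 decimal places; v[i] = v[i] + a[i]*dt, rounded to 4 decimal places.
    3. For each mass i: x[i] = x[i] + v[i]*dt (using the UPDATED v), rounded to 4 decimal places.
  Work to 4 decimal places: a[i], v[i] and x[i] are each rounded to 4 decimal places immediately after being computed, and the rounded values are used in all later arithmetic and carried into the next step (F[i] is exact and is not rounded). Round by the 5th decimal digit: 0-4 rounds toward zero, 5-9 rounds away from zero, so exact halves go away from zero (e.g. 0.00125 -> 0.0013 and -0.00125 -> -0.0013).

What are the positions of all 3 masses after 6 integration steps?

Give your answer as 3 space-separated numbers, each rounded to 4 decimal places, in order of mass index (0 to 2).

Step 0: x=[3.0000 9.0000 10.0000] v=[0.0000 0.0000 0.0000]
Step 1: x=[6.0000 4.0000 13.0000] v=[6.0000 -10.0000 6.0000]
Step 2: x=[1.0000 10.0000 11.0000] v=[-10.0000 12.0000 -4.0000]
Step 3: x=[4.0000 8.0000 12.0000] v=[6.0000 -4.0000 2.0000]
Step 4: x=[7.0000 6.0000 13.0000] v=[6.0000 -4.0000 2.0000]
Step 5: x=[2.0000 12.0000 11.0000] v=[-10.0000 12.0000 -4.0000]
Step 6: x=[5.0000 7.0000 14.0000] v=[6.0000 -10.0000 6.0000]

Answer: 5.0000 7.0000 14.0000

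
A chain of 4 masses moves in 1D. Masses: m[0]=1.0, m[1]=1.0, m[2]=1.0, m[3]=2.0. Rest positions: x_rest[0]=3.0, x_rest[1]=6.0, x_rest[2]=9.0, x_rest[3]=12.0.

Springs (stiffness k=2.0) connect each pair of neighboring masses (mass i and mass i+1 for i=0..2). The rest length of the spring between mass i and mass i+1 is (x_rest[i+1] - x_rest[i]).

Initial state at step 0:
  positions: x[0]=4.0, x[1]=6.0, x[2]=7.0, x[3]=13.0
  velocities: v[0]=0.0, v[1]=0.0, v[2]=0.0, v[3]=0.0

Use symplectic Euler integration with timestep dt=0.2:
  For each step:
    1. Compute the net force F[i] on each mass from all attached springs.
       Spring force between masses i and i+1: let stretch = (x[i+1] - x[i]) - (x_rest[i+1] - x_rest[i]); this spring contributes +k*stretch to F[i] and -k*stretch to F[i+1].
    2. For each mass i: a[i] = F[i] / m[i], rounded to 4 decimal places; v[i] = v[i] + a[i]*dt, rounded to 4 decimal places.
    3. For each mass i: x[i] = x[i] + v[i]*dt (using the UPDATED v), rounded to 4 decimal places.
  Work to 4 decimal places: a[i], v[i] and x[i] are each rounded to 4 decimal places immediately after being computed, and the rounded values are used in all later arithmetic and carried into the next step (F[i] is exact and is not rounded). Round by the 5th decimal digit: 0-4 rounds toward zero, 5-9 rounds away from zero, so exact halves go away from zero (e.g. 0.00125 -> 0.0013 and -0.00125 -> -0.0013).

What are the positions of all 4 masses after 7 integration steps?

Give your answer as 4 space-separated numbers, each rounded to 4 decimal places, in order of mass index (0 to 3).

Step 0: x=[4.0000 6.0000 7.0000 13.0000] v=[0.0000 0.0000 0.0000 0.0000]
Step 1: x=[3.9200 5.9200 7.4000 12.8800] v=[-0.4000 -0.4000 2.0000 -0.6000]
Step 2: x=[3.7600 5.7984 8.1200 12.6608] v=[-0.8000 -0.6080 3.6000 -1.0960]
Step 3: x=[3.5231 5.6995 9.0175 12.3800] v=[-1.1846 -0.4947 4.4877 -1.4042]
Step 4: x=[3.2203 5.6919 9.9186 12.0847] v=[-1.5140 -0.0381 4.5055 -1.4767]
Step 5: x=[2.8752 5.8247 10.6549 11.8227] v=[-1.7254 0.6639 3.6813 -1.3099]
Step 6: x=[2.5261 6.1079 11.0982 11.6340] v=[-1.7456 1.4162 2.2163 -0.9435]
Step 7: x=[2.2235 6.5038 11.1851 11.5439] v=[-1.5129 1.9796 0.4345 -0.4507]

Answer: 2.2235 6.5038 11.1851 11.5439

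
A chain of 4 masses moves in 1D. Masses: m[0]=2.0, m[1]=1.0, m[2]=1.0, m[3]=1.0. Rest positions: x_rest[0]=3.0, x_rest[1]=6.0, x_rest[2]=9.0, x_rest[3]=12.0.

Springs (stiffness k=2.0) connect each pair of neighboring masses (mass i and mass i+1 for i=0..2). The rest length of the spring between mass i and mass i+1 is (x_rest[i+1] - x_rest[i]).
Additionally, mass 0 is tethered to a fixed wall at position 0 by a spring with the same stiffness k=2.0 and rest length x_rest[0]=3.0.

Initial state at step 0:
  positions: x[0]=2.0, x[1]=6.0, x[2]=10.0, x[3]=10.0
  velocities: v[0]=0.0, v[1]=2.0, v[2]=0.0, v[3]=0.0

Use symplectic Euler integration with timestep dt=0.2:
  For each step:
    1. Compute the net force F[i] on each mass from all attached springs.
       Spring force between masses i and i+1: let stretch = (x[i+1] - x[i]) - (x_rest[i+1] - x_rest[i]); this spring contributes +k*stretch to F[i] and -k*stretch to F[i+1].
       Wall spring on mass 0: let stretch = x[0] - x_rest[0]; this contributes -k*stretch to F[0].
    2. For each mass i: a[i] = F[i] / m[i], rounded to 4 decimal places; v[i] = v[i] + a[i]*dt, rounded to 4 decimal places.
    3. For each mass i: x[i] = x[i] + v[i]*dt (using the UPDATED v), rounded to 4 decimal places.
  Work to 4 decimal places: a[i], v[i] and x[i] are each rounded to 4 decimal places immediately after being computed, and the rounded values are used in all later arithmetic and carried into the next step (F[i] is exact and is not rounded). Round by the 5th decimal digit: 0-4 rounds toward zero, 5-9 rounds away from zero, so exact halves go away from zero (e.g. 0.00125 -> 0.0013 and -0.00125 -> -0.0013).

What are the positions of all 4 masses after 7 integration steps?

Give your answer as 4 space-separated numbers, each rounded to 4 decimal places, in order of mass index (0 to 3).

Step 0: x=[2.0000 6.0000 10.0000 10.0000] v=[0.0000 2.0000 0.0000 0.0000]
Step 1: x=[2.0800 6.4000 9.6800 10.2400] v=[0.4000 2.0000 -1.6000 1.2000]
Step 2: x=[2.2496 6.7168 9.1424 10.6752] v=[0.8480 1.5840 -2.6880 2.1760]
Step 3: x=[2.5079 6.8703 8.5334 11.2278] v=[1.2915 0.7674 -3.0451 2.7629]
Step 4: x=[2.8404 6.8078 8.0069 11.8048] v=[1.6624 -0.3123 -2.6326 2.8851]
Step 5: x=[3.2180 6.5239 7.6883 12.3180] v=[1.8878 -1.4196 -1.5931 2.5659]
Step 6: x=[3.5991 6.0687 7.6469 12.7008] v=[1.9054 -2.2762 -0.2070 1.9140]
Step 7: x=[3.9350 5.5421 7.8836 12.9193] v=[1.6795 -2.6328 1.1833 1.0924]

Answer: 3.9350 5.5421 7.8836 12.9193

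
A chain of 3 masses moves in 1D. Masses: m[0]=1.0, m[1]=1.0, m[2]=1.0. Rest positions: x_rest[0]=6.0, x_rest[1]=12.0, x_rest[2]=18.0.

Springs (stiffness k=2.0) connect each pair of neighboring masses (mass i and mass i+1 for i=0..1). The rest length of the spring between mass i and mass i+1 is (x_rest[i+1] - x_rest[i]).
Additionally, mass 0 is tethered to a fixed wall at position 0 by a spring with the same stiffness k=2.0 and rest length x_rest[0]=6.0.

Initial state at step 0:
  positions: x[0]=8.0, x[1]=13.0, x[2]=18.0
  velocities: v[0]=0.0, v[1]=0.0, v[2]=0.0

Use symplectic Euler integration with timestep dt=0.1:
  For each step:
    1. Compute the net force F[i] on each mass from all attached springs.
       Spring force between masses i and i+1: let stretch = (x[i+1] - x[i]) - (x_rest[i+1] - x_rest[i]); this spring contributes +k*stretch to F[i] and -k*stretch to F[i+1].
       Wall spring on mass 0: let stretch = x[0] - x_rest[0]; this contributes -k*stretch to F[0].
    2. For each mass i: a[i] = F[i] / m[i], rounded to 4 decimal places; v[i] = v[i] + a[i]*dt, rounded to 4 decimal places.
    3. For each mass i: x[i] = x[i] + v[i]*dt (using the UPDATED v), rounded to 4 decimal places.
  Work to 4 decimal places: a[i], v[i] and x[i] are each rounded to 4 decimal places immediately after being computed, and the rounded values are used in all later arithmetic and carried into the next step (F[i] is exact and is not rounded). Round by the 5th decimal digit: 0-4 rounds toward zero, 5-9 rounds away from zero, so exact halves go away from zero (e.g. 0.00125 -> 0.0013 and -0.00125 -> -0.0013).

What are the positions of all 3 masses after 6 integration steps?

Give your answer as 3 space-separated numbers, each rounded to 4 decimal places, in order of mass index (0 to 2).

Step 0: x=[8.0000 13.0000 18.0000] v=[0.0000 0.0000 0.0000]
Step 1: x=[7.9400 13.0000 18.0200] v=[-0.6000 0.0000 0.2000]
Step 2: x=[7.8224 12.9992 18.0596] v=[-1.1760 -0.0080 0.3960]
Step 3: x=[7.6519 12.9961 18.1180] v=[-1.7051 -0.0313 0.5839]
Step 4: x=[7.4352 12.9885 18.1940] v=[-2.1666 -0.0758 0.7595]
Step 5: x=[7.1809 12.9740 18.2858] v=[-2.5430 -0.1454 0.9184]
Step 6: x=[6.8988 12.9498 18.3914] v=[-2.8206 -0.2417 1.0560]

Answer: 6.8988 12.9498 18.3914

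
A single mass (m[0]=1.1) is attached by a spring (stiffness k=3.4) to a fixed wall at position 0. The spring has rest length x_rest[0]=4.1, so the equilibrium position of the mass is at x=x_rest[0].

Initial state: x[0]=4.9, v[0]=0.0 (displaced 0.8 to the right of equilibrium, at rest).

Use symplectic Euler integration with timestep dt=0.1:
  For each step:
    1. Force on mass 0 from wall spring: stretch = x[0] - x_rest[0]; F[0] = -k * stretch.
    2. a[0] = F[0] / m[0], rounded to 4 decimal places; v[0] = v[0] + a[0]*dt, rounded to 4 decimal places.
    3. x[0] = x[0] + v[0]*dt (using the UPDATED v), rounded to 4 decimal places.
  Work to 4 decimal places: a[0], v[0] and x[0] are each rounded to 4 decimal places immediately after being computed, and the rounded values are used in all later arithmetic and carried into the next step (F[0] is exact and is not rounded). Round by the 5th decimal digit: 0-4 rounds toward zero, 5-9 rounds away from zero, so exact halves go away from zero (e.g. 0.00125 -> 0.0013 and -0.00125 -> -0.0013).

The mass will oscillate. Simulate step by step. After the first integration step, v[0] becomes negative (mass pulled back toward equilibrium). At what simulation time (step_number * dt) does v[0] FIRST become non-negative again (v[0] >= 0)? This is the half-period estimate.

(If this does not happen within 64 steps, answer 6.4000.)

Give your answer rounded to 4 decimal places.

Step 0: x=[4.9000] v=[0.0000]
Step 1: x=[4.8753] v=[-0.2473]
Step 2: x=[4.8266] v=[-0.4869]
Step 3: x=[4.7555] v=[-0.7115]
Step 4: x=[4.6641] v=[-0.9141]
Step 5: x=[4.5553] v=[-1.0885]
Step 6: x=[4.4324] v=[-1.2292]
Step 7: x=[4.2992] v=[-1.3319]
Step 8: x=[4.1599] v=[-1.3935]
Step 9: x=[4.0187] v=[-1.4120]
Step 10: x=[3.8800] v=[-1.3869]
Step 11: x=[3.7481] v=[-1.3189]
Step 12: x=[3.6271] v=[-1.2101]
Step 13: x=[3.5207] v=[-1.0639]
Step 14: x=[3.4322] v=[-0.8848]
Step 15: x=[3.3644] v=[-0.6784]
Step 16: x=[3.3193] v=[-0.4510]
Step 17: x=[3.2983] v=[-0.2097]
Step 18: x=[3.3021] v=[0.0381]
First v>=0 after going negative at step 18, time=1.8000

Answer: 1.8000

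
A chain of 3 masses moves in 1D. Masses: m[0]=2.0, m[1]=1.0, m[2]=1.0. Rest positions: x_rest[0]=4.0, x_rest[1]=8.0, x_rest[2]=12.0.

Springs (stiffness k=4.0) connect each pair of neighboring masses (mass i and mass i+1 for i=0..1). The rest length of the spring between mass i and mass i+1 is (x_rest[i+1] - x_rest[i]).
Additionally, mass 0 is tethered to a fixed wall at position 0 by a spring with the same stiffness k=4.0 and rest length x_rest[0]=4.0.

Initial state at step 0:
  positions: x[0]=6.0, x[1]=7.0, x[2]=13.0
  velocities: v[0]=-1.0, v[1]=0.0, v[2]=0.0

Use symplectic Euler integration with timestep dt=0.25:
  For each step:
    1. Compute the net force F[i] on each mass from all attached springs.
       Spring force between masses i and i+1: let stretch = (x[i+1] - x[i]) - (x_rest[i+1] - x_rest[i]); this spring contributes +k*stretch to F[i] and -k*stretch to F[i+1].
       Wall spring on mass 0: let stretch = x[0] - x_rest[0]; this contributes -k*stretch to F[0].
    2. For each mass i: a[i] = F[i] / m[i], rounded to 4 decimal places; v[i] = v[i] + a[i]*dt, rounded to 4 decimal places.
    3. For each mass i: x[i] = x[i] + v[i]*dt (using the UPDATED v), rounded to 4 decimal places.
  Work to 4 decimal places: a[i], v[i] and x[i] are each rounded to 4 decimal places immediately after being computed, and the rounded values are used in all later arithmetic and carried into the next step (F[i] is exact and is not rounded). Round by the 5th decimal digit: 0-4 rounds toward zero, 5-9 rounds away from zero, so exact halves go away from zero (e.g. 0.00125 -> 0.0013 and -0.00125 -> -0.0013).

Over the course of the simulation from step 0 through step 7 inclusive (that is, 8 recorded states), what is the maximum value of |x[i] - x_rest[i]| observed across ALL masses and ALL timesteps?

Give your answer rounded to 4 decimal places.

Answer: 2.4451

Derivation:
Step 0: x=[6.0000 7.0000 13.0000] v=[-1.0000 0.0000 0.0000]
Step 1: x=[5.1250 8.2500 12.5000] v=[-3.5000 5.0000 -2.0000]
Step 2: x=[4.0000 9.7813 11.9375] v=[-4.5000 6.1250 -2.2500]
Step 3: x=[3.0977 10.4063 11.8360] v=[-3.6094 2.4999 -0.4062]
Step 4: x=[2.7217 9.5616 12.3770] v=[-1.5040 -3.3790 2.1641]
Step 5: x=[2.8605 7.7107 13.2142] v=[0.5551 -7.4035 3.3487]
Step 6: x=[3.2480 6.0232 13.6755] v=[1.5500 -6.7502 1.8452]
Step 7: x=[3.5764 5.5549 13.2237] v=[1.3136 -1.8731 -1.8071]
Max displacement = 2.4451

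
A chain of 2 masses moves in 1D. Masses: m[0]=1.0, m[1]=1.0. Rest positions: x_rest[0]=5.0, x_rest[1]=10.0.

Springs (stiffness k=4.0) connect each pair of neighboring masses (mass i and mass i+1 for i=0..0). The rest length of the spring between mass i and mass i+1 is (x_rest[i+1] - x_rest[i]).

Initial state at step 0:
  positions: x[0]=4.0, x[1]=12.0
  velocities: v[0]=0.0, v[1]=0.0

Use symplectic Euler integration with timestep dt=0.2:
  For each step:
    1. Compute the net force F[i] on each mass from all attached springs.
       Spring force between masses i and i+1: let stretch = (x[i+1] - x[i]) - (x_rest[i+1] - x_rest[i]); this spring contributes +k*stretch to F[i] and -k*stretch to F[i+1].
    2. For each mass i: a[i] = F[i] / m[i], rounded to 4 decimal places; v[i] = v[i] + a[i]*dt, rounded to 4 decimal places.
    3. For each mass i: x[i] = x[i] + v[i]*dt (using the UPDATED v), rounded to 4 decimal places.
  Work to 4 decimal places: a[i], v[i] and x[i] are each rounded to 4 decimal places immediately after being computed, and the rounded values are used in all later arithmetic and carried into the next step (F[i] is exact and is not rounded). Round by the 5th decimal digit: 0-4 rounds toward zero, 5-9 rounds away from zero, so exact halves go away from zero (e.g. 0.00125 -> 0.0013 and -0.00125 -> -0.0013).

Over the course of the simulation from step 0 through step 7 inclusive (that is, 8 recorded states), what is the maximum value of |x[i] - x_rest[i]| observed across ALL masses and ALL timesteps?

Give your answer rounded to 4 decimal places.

Answer: 2.0638

Derivation:
Step 0: x=[4.0000 12.0000] v=[0.0000 0.0000]
Step 1: x=[4.4800 11.5200] v=[2.4000 -2.4000]
Step 2: x=[5.2864 10.7136] v=[4.0320 -4.0320]
Step 3: x=[6.1612 9.8388] v=[4.3738 -4.3738]
Step 4: x=[6.8244 9.1756] v=[3.3159 -3.3159]
Step 5: x=[7.0638 8.9362] v=[1.1969 -1.1969]
Step 6: x=[6.8028 9.1972] v=[-1.3052 1.3052]
Step 7: x=[6.1249 9.8751] v=[-3.3897 3.3897]
Max displacement = 2.0638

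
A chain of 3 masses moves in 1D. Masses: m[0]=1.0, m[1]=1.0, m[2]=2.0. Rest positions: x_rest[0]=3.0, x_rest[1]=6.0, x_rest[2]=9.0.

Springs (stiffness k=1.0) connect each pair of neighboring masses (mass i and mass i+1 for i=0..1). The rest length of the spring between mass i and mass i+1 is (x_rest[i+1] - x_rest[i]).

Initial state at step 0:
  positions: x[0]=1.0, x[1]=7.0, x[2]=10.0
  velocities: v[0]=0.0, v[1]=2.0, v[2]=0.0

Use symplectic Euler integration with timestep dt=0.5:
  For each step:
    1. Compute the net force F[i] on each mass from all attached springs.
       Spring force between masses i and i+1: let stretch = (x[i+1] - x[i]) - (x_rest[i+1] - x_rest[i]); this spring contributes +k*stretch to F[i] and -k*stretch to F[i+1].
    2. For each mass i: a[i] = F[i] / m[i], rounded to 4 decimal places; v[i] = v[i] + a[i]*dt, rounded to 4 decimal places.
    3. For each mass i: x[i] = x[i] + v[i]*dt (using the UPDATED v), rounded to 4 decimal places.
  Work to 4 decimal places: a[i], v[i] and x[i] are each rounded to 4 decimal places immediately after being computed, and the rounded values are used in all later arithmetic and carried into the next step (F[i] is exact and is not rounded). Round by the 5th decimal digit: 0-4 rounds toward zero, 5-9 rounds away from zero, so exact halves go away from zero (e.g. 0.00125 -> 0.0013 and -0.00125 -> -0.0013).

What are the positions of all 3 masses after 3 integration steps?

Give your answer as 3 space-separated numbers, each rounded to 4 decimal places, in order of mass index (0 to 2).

Answer: 4.6719 6.2578 10.0352

Derivation:
Step 0: x=[1.0000 7.0000 10.0000] v=[0.0000 2.0000 0.0000]
Step 1: x=[1.7500 7.2500 10.0000] v=[1.5000 0.5000 0.0000]
Step 2: x=[3.1250 6.8125 10.0313] v=[2.7500 -0.8750 0.0625]
Step 3: x=[4.6719 6.2578 10.0352] v=[3.0938 -1.1094 0.0078]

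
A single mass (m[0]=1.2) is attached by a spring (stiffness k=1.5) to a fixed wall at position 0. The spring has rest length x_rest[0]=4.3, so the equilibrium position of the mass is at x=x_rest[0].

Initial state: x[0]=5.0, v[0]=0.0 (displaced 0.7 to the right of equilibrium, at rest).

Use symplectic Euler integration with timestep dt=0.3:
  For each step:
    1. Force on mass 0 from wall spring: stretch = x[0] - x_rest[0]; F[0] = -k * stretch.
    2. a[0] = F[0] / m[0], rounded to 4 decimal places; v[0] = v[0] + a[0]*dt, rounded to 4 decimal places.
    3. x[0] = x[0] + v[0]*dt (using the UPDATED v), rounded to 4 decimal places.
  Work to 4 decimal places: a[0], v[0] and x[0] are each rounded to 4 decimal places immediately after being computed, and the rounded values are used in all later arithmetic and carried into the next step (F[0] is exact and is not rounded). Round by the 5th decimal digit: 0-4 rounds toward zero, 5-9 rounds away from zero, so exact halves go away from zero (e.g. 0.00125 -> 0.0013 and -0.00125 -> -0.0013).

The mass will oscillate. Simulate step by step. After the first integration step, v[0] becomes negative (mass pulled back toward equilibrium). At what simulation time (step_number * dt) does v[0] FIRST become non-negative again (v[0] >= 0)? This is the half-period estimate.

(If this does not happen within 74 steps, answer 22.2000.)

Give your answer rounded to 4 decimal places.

Step 0: x=[5.0000] v=[0.0000]
Step 1: x=[4.9213] v=[-0.2625]
Step 2: x=[4.7727] v=[-0.4955]
Step 3: x=[4.5709] v=[-0.6728]
Step 4: x=[4.3386] v=[-0.7744]
Step 5: x=[4.1019] v=[-0.7889]
Step 6: x=[3.8875] v=[-0.7146]
Step 7: x=[3.7195] v=[-0.5599]
Step 8: x=[3.6168] v=[-0.3422]
Step 9: x=[3.5910] v=[-0.0860]
Step 10: x=[3.6450] v=[0.1799]
First v>=0 after going negative at step 10, time=3.0000

Answer: 3.0000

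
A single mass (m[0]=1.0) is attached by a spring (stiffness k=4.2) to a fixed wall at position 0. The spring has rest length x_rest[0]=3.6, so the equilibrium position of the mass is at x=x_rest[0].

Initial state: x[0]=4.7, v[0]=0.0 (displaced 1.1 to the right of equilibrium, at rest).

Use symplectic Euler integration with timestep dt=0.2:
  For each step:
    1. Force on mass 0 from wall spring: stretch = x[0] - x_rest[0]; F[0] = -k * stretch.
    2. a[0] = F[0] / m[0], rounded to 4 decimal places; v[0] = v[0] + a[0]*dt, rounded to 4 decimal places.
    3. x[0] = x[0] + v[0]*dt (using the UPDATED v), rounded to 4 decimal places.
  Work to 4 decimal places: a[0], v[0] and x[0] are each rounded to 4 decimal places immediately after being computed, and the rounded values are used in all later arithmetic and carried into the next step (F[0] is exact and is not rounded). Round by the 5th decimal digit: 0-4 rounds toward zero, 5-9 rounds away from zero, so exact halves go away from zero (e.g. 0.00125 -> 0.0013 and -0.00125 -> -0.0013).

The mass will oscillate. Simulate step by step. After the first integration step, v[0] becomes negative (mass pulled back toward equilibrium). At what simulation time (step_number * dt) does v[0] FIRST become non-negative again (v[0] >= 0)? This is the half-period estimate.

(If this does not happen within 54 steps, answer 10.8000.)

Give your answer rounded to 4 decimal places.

Answer: 1.6000

Derivation:
Step 0: x=[4.7000] v=[0.0000]
Step 1: x=[4.5152] v=[-0.9240]
Step 2: x=[4.1766] v=[-1.6928]
Step 3: x=[3.7412] v=[-2.1771]
Step 4: x=[3.2821] v=[-2.2957]
Step 5: x=[2.8764] v=[-2.0287]
Step 6: x=[2.5922] v=[-1.4209]
Step 7: x=[2.4773] v=[-0.5743]
Step 8: x=[2.5511] v=[0.3688]
First v>=0 after going negative at step 8, time=1.6000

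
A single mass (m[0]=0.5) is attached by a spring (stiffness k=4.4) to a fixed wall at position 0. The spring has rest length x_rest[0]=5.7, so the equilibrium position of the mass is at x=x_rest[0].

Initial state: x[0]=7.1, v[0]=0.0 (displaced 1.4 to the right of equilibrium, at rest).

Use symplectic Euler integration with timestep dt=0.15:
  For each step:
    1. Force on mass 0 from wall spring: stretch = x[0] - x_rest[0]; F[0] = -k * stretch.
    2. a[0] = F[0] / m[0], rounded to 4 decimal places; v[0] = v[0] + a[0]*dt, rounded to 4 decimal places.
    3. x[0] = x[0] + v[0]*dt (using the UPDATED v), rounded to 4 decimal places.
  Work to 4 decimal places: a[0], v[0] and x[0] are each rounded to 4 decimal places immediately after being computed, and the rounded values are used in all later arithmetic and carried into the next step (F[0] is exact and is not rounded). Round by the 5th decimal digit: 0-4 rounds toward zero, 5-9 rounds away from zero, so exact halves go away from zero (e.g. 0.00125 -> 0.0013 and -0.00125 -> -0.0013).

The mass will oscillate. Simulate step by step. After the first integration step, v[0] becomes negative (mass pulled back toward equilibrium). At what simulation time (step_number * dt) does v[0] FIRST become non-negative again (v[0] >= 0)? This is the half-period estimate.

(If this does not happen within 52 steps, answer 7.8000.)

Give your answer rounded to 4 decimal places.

Step 0: x=[7.1000] v=[0.0000]
Step 1: x=[6.8228] v=[-1.8480]
Step 2: x=[6.3233] v=[-3.3301]
Step 3: x=[5.7004] v=[-4.1529]
Step 4: x=[5.0774] v=[-4.1534]
Step 5: x=[4.5777] v=[-3.3316]
Step 6: x=[4.3002] v=[-1.8502]
Step 7: x=[4.2998] v=[-0.0025]
Step 8: x=[4.5767] v=[1.8458]
First v>=0 after going negative at step 8, time=1.2000

Answer: 1.2000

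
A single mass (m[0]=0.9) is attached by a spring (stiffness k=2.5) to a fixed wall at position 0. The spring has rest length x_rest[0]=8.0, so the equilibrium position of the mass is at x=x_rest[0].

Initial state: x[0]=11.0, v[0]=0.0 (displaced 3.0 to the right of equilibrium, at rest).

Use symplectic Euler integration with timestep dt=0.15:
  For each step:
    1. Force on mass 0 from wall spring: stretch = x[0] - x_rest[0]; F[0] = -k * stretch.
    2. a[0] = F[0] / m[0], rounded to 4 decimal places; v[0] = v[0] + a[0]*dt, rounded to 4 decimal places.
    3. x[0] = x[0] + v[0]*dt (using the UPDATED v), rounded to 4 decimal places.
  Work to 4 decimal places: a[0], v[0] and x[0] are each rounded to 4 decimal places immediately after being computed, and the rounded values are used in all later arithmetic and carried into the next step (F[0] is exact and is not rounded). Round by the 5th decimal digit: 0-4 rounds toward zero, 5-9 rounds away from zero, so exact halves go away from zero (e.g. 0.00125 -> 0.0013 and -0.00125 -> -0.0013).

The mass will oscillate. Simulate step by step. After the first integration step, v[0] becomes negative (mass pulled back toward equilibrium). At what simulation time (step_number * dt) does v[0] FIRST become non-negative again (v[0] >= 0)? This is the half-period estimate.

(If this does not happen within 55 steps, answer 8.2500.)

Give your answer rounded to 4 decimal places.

Step 0: x=[11.0000] v=[0.0000]
Step 1: x=[10.8125] v=[-1.2500]
Step 2: x=[10.4492] v=[-2.4219]
Step 3: x=[9.9328] v=[-3.4424]
Step 4: x=[9.2956] v=[-4.2477]
Step 5: x=[8.5775] v=[-4.7875]
Step 6: x=[7.8233] v=[-5.0281]
Step 7: x=[7.0801] v=[-4.9545]
Step 8: x=[6.3944] v=[-4.5712]
Step 9: x=[5.8091] v=[-3.9022]
Step 10: x=[5.3607] v=[-2.9893]
Step 11: x=[5.0773] v=[-1.8896]
Step 12: x=[4.9765] v=[-0.6718]
Step 13: x=[5.0647] v=[0.5880]
First v>=0 after going negative at step 13, time=1.9500

Answer: 1.9500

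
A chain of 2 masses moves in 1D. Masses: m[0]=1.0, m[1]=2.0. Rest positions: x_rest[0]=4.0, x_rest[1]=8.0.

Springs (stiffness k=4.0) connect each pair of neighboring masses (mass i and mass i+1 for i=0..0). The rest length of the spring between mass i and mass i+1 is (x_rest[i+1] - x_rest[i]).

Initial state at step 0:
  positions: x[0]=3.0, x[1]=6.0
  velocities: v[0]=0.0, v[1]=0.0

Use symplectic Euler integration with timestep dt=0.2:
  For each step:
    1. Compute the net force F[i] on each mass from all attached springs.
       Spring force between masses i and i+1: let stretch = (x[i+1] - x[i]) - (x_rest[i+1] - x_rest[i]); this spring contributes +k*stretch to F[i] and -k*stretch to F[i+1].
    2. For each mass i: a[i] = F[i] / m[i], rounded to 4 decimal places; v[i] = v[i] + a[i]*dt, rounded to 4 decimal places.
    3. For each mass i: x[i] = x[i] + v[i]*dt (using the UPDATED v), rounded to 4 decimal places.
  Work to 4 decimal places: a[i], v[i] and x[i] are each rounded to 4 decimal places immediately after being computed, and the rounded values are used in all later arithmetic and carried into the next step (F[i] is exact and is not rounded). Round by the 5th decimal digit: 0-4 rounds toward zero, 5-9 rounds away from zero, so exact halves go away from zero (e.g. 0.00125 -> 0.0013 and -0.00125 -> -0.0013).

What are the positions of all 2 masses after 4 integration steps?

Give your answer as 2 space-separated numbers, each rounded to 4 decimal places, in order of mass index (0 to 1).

Step 0: x=[3.0000 6.0000] v=[0.0000 0.0000]
Step 1: x=[2.8400 6.0800] v=[-0.8000 0.4000]
Step 2: x=[2.5584 6.2208] v=[-1.4080 0.7040]
Step 3: x=[2.2228 6.3886] v=[-1.6781 0.8390]
Step 4: x=[1.9137 6.5431] v=[-1.5455 0.7727]

Answer: 1.9137 6.5431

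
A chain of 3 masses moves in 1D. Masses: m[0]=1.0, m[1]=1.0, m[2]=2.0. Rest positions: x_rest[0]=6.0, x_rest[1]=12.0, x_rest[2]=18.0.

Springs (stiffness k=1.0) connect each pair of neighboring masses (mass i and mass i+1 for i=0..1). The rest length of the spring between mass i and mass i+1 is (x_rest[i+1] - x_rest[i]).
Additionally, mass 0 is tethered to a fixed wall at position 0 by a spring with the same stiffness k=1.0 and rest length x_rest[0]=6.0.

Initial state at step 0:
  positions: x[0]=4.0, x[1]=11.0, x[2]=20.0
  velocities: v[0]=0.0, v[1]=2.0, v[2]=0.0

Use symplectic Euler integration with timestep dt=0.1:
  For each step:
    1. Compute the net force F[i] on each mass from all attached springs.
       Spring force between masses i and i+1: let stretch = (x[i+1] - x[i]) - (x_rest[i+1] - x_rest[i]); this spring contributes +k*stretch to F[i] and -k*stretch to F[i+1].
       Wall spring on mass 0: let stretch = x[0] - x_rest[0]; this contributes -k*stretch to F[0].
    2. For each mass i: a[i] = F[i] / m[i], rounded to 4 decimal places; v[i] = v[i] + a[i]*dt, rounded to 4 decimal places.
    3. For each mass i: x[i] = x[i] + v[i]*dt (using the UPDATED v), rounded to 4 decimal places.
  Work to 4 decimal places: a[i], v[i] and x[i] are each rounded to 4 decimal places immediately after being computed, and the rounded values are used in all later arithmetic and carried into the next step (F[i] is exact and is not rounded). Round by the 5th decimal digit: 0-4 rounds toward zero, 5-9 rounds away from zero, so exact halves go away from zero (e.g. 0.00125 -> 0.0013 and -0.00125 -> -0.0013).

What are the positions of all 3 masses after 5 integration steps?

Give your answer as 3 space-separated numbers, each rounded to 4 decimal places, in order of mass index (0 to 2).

Step 0: x=[4.0000 11.0000 20.0000] v=[0.0000 2.0000 0.0000]
Step 1: x=[4.0300 11.2200 19.9850] v=[0.3000 2.2000 -0.1500]
Step 2: x=[4.0916 11.4558 19.9562] v=[0.6160 2.3575 -0.2883]
Step 3: x=[4.1859 11.7029 19.9149] v=[0.9433 2.4711 -0.4133]
Step 4: x=[4.3135 11.9570 19.8625] v=[1.2764 2.5406 -0.5239]
Step 5: x=[4.4744 12.2137 19.8006] v=[1.6094 2.5668 -0.6192]

Answer: 4.4744 12.2137 19.8006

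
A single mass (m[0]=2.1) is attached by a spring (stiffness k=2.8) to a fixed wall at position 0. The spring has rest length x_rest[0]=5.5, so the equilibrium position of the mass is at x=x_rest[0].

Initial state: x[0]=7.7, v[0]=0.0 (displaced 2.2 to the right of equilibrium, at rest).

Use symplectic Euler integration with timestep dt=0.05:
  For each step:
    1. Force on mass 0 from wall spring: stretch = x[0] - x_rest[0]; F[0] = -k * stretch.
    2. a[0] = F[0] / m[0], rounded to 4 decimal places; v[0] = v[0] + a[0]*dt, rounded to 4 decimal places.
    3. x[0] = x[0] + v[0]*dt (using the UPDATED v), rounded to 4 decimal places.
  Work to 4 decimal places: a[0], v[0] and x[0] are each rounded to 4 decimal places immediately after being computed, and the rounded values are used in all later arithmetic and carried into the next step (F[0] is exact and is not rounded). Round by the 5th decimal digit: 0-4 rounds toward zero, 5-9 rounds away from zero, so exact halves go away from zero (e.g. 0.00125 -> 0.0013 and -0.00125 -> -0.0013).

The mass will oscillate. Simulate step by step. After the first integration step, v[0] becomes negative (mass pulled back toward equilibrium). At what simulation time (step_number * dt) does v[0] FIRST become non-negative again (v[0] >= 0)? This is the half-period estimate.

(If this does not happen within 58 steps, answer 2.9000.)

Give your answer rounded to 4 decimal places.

Answer: 2.7500

Derivation:
Step 0: x=[7.7000] v=[0.0000]
Step 1: x=[7.6927] v=[-0.1467]
Step 2: x=[7.6781] v=[-0.2929]
Step 3: x=[7.6562] v=[-0.4381]
Step 4: x=[7.6271] v=[-0.5818]
Step 5: x=[7.5909] v=[-0.7236]
Step 6: x=[7.5478] v=[-0.8630]
Step 7: x=[7.4978] v=[-0.9995]
Step 8: x=[7.4412] v=[-1.1327]
Step 9: x=[7.3781] v=[-1.2621]
Step 10: x=[7.3087] v=[-1.3873]
Step 11: x=[7.2333] v=[-1.5079]
Step 12: x=[7.1521] v=[-1.6235]
Step 13: x=[7.0654] v=[-1.7336]
Step 14: x=[6.9735] v=[-1.8380]
Step 15: x=[6.8767] v=[-1.9362]
Step 16: x=[6.7753] v=[-2.0280]
Step 17: x=[6.6697] v=[-2.1130]
Step 18: x=[6.5602] v=[-2.1910]
Step 19: x=[6.4471] v=[-2.2617]
Step 20: x=[6.3309] v=[-2.3248]
Step 21: x=[6.2119] v=[-2.3802]
Step 22: x=[6.0905] v=[-2.4277]
Step 23: x=[5.9671] v=[-2.4671]
Step 24: x=[5.8422] v=[-2.4982]
Step 25: x=[5.7162] v=[-2.5210]
Step 26: x=[5.5894] v=[-2.5354]
Step 27: x=[5.4623] v=[-2.5414]
Step 28: x=[5.3354] v=[-2.5389]
Step 29: x=[5.2090] v=[-2.5279]
Step 30: x=[5.0836] v=[-2.5085]
Step 31: x=[4.9596] v=[-2.4807]
Step 32: x=[4.8374] v=[-2.4447]
Step 33: x=[4.7174] v=[-2.4005]
Step 34: x=[4.6000] v=[-2.3483]
Step 35: x=[4.4856] v=[-2.2883]
Step 36: x=[4.3746] v=[-2.2207]
Step 37: x=[4.2673] v=[-2.1457]
Step 38: x=[4.1641] v=[-2.0635]
Step 39: x=[4.0654] v=[-1.9744]
Step 40: x=[3.9715] v=[-1.8788]
Step 41: x=[3.8827] v=[-1.7769]
Step 42: x=[3.7992] v=[-1.6691]
Step 43: x=[3.7214] v=[-1.5557]
Step 44: x=[3.6495] v=[-1.4371]
Step 45: x=[3.5838] v=[-1.3137]
Step 46: x=[3.5245] v=[-1.1860]
Step 47: x=[3.4718] v=[-1.0543]
Step 48: x=[3.4258] v=[-0.9191]
Step 49: x=[3.3868] v=[-0.7808]
Step 50: x=[3.3548] v=[-0.6399]
Step 51: x=[3.3300] v=[-0.4969]
Step 52: x=[3.3124] v=[-0.3522]
Step 53: x=[3.3021] v=[-0.2064]
Step 54: x=[3.2991] v=[-0.0599]
Step 55: x=[3.3034] v=[0.0868]
First v>=0 after going negative at step 55, time=2.7500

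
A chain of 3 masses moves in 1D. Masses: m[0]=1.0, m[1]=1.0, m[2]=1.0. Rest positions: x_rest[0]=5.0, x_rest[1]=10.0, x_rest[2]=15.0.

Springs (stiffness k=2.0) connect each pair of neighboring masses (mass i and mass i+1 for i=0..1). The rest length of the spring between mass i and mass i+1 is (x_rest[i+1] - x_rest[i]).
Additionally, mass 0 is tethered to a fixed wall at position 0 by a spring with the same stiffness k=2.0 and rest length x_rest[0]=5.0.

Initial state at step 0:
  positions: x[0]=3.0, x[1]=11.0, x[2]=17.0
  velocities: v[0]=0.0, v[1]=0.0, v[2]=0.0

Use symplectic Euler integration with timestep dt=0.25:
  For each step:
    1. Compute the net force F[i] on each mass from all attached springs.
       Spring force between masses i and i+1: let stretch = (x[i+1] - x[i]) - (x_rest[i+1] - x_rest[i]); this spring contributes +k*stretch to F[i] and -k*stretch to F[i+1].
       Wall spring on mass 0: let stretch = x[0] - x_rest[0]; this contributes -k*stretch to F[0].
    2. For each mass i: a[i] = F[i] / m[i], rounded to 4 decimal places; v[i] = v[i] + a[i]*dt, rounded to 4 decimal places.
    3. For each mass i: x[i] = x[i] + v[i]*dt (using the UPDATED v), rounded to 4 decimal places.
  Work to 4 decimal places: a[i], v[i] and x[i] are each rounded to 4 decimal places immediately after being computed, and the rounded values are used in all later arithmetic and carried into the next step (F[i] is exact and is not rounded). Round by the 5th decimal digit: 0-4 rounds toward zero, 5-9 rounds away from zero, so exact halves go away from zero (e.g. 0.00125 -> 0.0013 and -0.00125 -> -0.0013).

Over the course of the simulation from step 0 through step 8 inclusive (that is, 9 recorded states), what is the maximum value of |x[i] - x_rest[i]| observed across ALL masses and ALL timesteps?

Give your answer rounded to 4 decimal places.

Step 0: x=[3.0000 11.0000 17.0000] v=[0.0000 0.0000 0.0000]
Step 1: x=[3.6250 10.7500 16.8750] v=[2.5000 -1.0000 -0.5000]
Step 2: x=[4.6875 10.3750 16.6094] v=[4.2500 -1.5000 -1.0625]
Step 3: x=[5.8750 10.0684 16.1895] v=[4.7500 -1.2266 -1.6797]
Step 4: x=[6.8523 10.0027 15.6294] v=[3.9092 -0.2628 -2.2403]
Step 5: x=[7.3669 10.2466 14.9910] v=[2.0583 0.9754 -2.5537]
Step 6: x=[7.3206 10.7236 14.3845] v=[-0.1853 1.9078 -2.4259]
Step 7: x=[6.7846 11.2328 13.9454] v=[-2.1441 2.0368 -1.7564]
Step 8: x=[5.9565 11.5251 13.7922] v=[-3.3123 1.1690 -0.6127]
Max displacement = 2.3669

Answer: 2.3669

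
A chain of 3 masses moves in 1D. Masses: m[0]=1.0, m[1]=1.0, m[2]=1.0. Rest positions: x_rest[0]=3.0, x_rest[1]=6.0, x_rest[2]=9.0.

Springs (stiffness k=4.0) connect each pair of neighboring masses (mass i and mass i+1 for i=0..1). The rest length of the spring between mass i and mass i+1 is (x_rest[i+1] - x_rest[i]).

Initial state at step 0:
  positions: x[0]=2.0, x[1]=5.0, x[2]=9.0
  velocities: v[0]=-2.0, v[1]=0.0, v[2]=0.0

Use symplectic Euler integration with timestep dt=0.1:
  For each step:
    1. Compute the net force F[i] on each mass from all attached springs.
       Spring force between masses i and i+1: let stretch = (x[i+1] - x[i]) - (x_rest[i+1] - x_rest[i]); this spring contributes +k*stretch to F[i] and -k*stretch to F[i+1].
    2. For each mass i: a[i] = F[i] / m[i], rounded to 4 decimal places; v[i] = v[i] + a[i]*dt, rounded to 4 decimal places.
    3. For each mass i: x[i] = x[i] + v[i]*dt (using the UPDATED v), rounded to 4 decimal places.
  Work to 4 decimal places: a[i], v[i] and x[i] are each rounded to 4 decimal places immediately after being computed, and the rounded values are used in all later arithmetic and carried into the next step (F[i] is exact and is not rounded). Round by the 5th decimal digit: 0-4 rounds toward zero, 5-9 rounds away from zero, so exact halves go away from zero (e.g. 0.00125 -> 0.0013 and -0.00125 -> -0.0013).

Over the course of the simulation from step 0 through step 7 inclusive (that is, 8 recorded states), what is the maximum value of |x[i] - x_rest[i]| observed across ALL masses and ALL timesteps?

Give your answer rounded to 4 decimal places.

Step 0: x=[2.0000 5.0000 9.0000] v=[-2.0000 0.0000 0.0000]
Step 1: x=[1.8000 5.0400 8.9600] v=[-2.0000 0.4000 -0.4000]
Step 2: x=[1.6096 5.1072 8.8832] v=[-1.9040 0.6720 -0.7680]
Step 3: x=[1.4391 5.1855 8.7754] v=[-1.7050 0.7834 -1.0784]
Step 4: x=[1.2985 5.2576 8.6440] v=[-1.4064 0.7208 -1.3144]
Step 5: x=[1.1962 5.3068 8.4971] v=[-1.0228 0.4917 -1.4690]
Step 6: x=[1.1383 5.3192 8.3426] v=[-0.5786 0.1236 -1.5451]
Step 7: x=[1.1277 5.2853 8.1872] v=[-0.1062 -0.3394 -1.5545]
Max displacement = 1.8723

Answer: 1.8723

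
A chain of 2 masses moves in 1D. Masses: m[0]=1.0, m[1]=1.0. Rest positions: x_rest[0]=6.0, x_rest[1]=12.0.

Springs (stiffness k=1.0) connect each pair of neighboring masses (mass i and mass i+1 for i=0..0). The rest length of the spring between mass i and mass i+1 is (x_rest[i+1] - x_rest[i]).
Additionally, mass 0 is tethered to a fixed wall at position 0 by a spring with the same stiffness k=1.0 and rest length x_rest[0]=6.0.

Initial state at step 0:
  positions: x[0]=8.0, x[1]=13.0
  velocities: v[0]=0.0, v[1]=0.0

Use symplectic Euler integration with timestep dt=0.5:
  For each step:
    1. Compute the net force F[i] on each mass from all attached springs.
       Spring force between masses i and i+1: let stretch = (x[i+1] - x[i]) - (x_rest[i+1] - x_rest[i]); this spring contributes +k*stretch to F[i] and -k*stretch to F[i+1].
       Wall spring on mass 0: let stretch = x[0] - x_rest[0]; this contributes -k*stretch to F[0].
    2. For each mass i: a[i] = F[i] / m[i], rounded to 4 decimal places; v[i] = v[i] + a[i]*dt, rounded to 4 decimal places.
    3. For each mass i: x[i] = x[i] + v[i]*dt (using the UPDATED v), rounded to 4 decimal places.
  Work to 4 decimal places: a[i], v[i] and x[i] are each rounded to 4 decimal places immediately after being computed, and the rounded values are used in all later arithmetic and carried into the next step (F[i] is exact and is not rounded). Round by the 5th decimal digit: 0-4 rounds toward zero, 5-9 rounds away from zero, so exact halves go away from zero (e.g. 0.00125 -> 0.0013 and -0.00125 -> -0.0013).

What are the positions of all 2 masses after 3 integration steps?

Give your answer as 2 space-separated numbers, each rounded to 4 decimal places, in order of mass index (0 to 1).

Answer: 5.4063 13.4219

Derivation:
Step 0: x=[8.0000 13.0000] v=[0.0000 0.0000]
Step 1: x=[7.2500 13.2500] v=[-1.5000 0.5000]
Step 2: x=[6.1875 13.5000] v=[-2.1250 0.5000]
Step 3: x=[5.4063 13.4219] v=[-1.5625 -0.1563]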